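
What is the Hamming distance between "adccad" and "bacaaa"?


Comparing "adccad" and "bacaaa" position by position:
  Position 0: 'a' vs 'b' => differ
  Position 1: 'd' vs 'a' => differ
  Position 2: 'c' vs 'c' => same
  Position 3: 'c' vs 'a' => differ
  Position 4: 'a' vs 'a' => same
  Position 5: 'd' vs 'a' => differ
Total differences (Hamming distance): 4

4


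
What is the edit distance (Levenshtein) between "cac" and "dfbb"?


Computing edit distance: "cac" -> "dfbb"
DP table:
           d    f    b    b
      0    1    2    3    4
  c   1    1    2    3    4
  a   2    2    2    3    4
  c   3    3    3    3    4
Edit distance = dp[3][4] = 4

4


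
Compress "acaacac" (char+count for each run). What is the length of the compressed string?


Input: acaacac
Runs:
  'a' x 1 => "a1"
  'c' x 1 => "c1"
  'a' x 2 => "a2"
  'c' x 1 => "c1"
  'a' x 1 => "a1"
  'c' x 1 => "c1"
Compressed: "a1c1a2c1a1c1"
Compressed length: 12

12


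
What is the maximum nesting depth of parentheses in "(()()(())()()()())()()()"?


Input: "(()()(())()()()())()()()"
Tracking depth:
  Position 0 '(': depth becomes 1
  Position 1 '(': depth becomes 2
  Position 2 ')': depth becomes 1
  Position 3 '(': depth becomes 2
  Position 4 ')': depth becomes 1
  Position 5 '(': depth becomes 2
  Position 6 '(': depth becomes 3
  Position 7 ')': depth becomes 2
  Position 8 ')': depth becomes 1
  Position 9 '(': depth becomes 2
  Position 10 ')': depth becomes 1
  Position 11 '(': depth becomes 2
  Position 12 ')': depth becomes 1
  Position 13 '(': depth becomes 2
  Position 14 ')': depth becomes 1
  Position 15 '(': depth becomes 2
  Position 16 ')': depth becomes 1
  Position 17 ')': depth becomes 0
  Position 18 '(': depth becomes 1
  Position 19 ')': depth becomes 0
  Position 20 '(': depth becomes 1
  Position 21 ')': depth becomes 0
  Position 22 '(': depth becomes 1
  Position 23 ')': depth becomes 0
Maximum depth reached: 3

3


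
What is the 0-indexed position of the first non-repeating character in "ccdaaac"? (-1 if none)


Input: ccdaaac
Character frequencies:
  'a': 3
  'c': 3
  'd': 1
Scanning left to right for freq == 1:
  Position 0 ('c'): freq=3, skip
  Position 1 ('c'): freq=3, skip
  Position 2 ('d'): unique! => answer = 2

2


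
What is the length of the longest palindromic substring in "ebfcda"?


Input: "ebfcda"
Checking substrings for palindromes:
  No multi-char palindromic substrings found
Longest palindromic substring: "e" with length 1

1


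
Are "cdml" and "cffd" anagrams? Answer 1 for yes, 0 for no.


Strings: "cdml", "cffd"
Sorted first:  cdlm
Sorted second: cdff
Differ at position 2: 'l' vs 'f' => not anagrams

0


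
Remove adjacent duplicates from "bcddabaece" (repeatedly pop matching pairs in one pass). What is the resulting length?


Input: bcddabaece
Stack-based adjacent duplicate removal:
  Read 'b': push. Stack: b
  Read 'c': push. Stack: bc
  Read 'd': push. Stack: bcd
  Read 'd': matches stack top 'd' => pop. Stack: bc
  Read 'a': push. Stack: bca
  Read 'b': push. Stack: bcab
  Read 'a': push. Stack: bcaba
  Read 'e': push. Stack: bcabae
  Read 'c': push. Stack: bcabaec
  Read 'e': push. Stack: bcabaece
Final stack: "bcabaece" (length 8)

8


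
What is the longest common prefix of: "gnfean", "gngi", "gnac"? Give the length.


Words: gnfean, gngi, gnac
  Position 0: all 'g' => match
  Position 1: all 'n' => match
  Position 2: ('f', 'g', 'a') => mismatch, stop
LCP = "gn" (length 2)

2


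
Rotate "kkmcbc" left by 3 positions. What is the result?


Input: "kkmcbc", rotate left by 3
First 3 characters: "kkm"
Remaining characters: "cbc"
Concatenate remaining + first: "cbc" + "kkm" = "cbckkm"

cbckkm


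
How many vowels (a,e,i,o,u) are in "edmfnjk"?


Input: edmfnjk
Checking each character:
  'e' at position 0: vowel (running total: 1)
  'd' at position 1: consonant
  'm' at position 2: consonant
  'f' at position 3: consonant
  'n' at position 4: consonant
  'j' at position 5: consonant
  'k' at position 6: consonant
Total vowels: 1

1


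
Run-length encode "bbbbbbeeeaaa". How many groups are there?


Input: bbbbbbeeeaaa
Scanning for consecutive runs:
  Group 1: 'b' x 6 (positions 0-5)
  Group 2: 'e' x 3 (positions 6-8)
  Group 3: 'a' x 3 (positions 9-11)
Total groups: 3

3


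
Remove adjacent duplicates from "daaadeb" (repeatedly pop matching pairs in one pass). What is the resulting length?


Input: daaadeb
Stack-based adjacent duplicate removal:
  Read 'd': push. Stack: d
  Read 'a': push. Stack: da
  Read 'a': matches stack top 'a' => pop. Stack: d
  Read 'a': push. Stack: da
  Read 'd': push. Stack: dad
  Read 'e': push. Stack: dade
  Read 'b': push. Stack: dadeb
Final stack: "dadeb" (length 5)

5


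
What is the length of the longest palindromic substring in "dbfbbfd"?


Input: "dbfbbfd"
Checking substrings for palindromes:
  [2:6] "fbbf" (len 4) => palindrome
  [1:4] "bfb" (len 3) => palindrome
  [3:5] "bb" (len 2) => palindrome
Longest palindromic substring: "fbbf" with length 4

4


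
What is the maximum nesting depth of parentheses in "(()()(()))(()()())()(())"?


Input: "(()()(()))(()()())()(())"
Tracking depth:
  Position 0 '(': depth becomes 1
  Position 1 '(': depth becomes 2
  Position 2 ')': depth becomes 1
  Position 3 '(': depth becomes 2
  Position 4 ')': depth becomes 1
  Position 5 '(': depth becomes 2
  Position 6 '(': depth becomes 3
  Position 7 ')': depth becomes 2
  Position 8 ')': depth becomes 1
  Position 9 ')': depth becomes 0
  Position 10 '(': depth becomes 1
  Position 11 '(': depth becomes 2
  Position 12 ')': depth becomes 1
  Position 13 '(': depth becomes 2
  Position 14 ')': depth becomes 1
  Position 15 '(': depth becomes 2
  Position 16 ')': depth becomes 1
  Position 17 ')': depth becomes 0
  Position 18 '(': depth becomes 1
  Position 19 ')': depth becomes 0
  Position 20 '(': depth becomes 1
  Position 21 '(': depth becomes 2
  Position 22 ')': depth becomes 1
  Position 23 ')': depth becomes 0
Maximum depth reached: 3

3


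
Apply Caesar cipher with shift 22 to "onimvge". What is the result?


Caesar cipher: shift "onimvge" by 22
  'o' (pos 14) + 22 = pos 10 = 'k'
  'n' (pos 13) + 22 = pos 9 = 'j'
  'i' (pos 8) + 22 = pos 4 = 'e'
  'm' (pos 12) + 22 = pos 8 = 'i'
  'v' (pos 21) + 22 = pos 17 = 'r'
  'g' (pos 6) + 22 = pos 2 = 'c'
  'e' (pos 4) + 22 = pos 0 = 'a'
Result: kjeirca

kjeirca


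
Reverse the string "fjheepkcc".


Input: fjheepkcc
Reading characters right to left:
  Position 8: 'c'
  Position 7: 'c'
  Position 6: 'k'
  Position 5: 'p'
  Position 4: 'e'
  Position 3: 'e'
  Position 2: 'h'
  Position 1: 'j'
  Position 0: 'f'
Reversed: cckpeehjf

cckpeehjf


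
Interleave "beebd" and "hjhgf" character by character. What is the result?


Interleaving "beebd" and "hjhgf":
  Position 0: 'b' from first, 'h' from second => "bh"
  Position 1: 'e' from first, 'j' from second => "ej"
  Position 2: 'e' from first, 'h' from second => "eh"
  Position 3: 'b' from first, 'g' from second => "bg"
  Position 4: 'd' from first, 'f' from second => "df"
Result: bhejehbgdf

bhejehbgdf


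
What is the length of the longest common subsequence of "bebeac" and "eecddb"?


LCS of "bebeac" and "eecddb"
DP table:
           e    e    c    d    d    b
      0    0    0    0    0    0    0
  b   0    0    0    0    0    0    1
  e   0    1    1    1    1    1    1
  b   0    1    1    1    1    1    2
  e   0    1    2    2    2    2    2
  a   0    1    2    2    2    2    2
  c   0    1    2    3    3    3    3
LCS length = dp[6][6] = 3

3


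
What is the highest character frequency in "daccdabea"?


Input: daccdabea
Character counts:
  'a': 3
  'b': 1
  'c': 2
  'd': 2
  'e': 1
Maximum frequency: 3

3


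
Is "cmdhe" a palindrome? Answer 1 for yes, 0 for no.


Input: cmdhe
Reversed: ehdmc
  Compare pos 0 ('c') with pos 4 ('e'): MISMATCH
  Compare pos 1 ('m') with pos 3 ('h'): MISMATCH
Result: not a palindrome

0


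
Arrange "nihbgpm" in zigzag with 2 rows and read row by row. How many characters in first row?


Zigzag "nihbgpm" into 2 rows:
Placing characters:
  'n' => row 0
  'i' => row 1
  'h' => row 0
  'b' => row 1
  'g' => row 0
  'p' => row 1
  'm' => row 0
Rows:
  Row 0: "nhgm"
  Row 1: "ibp"
First row length: 4

4


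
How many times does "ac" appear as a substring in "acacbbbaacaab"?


Searching for "ac" in "acacbbbaacaab"
Scanning each position:
  Position 0: "ac" => MATCH
  Position 1: "ca" => no
  Position 2: "ac" => MATCH
  Position 3: "cb" => no
  Position 4: "bb" => no
  Position 5: "bb" => no
  Position 6: "ba" => no
  Position 7: "aa" => no
  Position 8: "ac" => MATCH
  Position 9: "ca" => no
  Position 10: "aa" => no
  Position 11: "ab" => no
Total occurrences: 3

3


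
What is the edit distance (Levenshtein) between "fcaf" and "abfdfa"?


Computing edit distance: "fcaf" -> "abfdfa"
DP table:
           a    b    f    d    f    a
      0    1    2    3    4    5    6
  f   1    1    2    2    3    4    5
  c   2    2    2    3    3    4    5
  a   3    2    3    3    4    4    4
  f   4    3    3    3    4    4    5
Edit distance = dp[4][6] = 5

5


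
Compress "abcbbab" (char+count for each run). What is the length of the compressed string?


Input: abcbbab
Runs:
  'a' x 1 => "a1"
  'b' x 1 => "b1"
  'c' x 1 => "c1"
  'b' x 2 => "b2"
  'a' x 1 => "a1"
  'b' x 1 => "b1"
Compressed: "a1b1c1b2a1b1"
Compressed length: 12

12


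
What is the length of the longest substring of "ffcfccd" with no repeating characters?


Input: "ffcfccd"
Sliding window (track last position of each char):
  Position 0 ('f'): window [0,0] length 1 -- new best
  Position 1 ('f'): repeat (last at 0), move window start to 1
  Position 1 ('f'): window [1,1] length 1
  Position 2 ('c'): window [1,2] length 2 -- new best
  Position 3 ('f'): repeat (last at 1), move window start to 2
  Position 3 ('f'): window [2,3] length 2
  Position 4 ('c'): repeat (last at 2), move window start to 3
  Position 4 ('c'): window [3,4] length 2
  Position 5 ('c'): repeat (last at 4), move window start to 5
  Position 5 ('c'): window [5,5] length 1
  Position 6 ('d'): window [5,6] length 2
Longest substring with no repeats: "fc" with length 2

2


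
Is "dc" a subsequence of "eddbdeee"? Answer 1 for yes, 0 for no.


Check if "dc" is a subsequence of "eddbdeee"
Greedy scan:
  Position 0 ('e'): no match needed
  Position 1 ('d'): matches sub[0] = 'd'
  Position 2 ('d'): no match needed
  Position 3 ('b'): no match needed
  Position 4 ('d'): no match needed
  Position 5 ('e'): no match needed
  Position 6 ('e'): no match needed
  Position 7 ('e'): no match needed
Only matched 1/2 characters => not a subsequence

0


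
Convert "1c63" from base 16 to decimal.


Input: "1c63" in base 16
Positional expansion:
  Digit '1' (value 1) x 16^3 = 4096
  Digit 'c' (value 12) x 16^2 = 3072
  Digit '6' (value 6) x 16^1 = 96
  Digit '3' (value 3) x 16^0 = 3
Sum = 7267

7267


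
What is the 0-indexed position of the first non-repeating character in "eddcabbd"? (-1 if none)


Input: eddcabbd
Character frequencies:
  'a': 1
  'b': 2
  'c': 1
  'd': 3
  'e': 1
Scanning left to right for freq == 1:
  Position 0 ('e'): unique! => answer = 0

0


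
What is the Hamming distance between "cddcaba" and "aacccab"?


Comparing "cddcaba" and "aacccab" position by position:
  Position 0: 'c' vs 'a' => differ
  Position 1: 'd' vs 'a' => differ
  Position 2: 'd' vs 'c' => differ
  Position 3: 'c' vs 'c' => same
  Position 4: 'a' vs 'c' => differ
  Position 5: 'b' vs 'a' => differ
  Position 6: 'a' vs 'b' => differ
Total differences (Hamming distance): 6

6


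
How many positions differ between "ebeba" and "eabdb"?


Comparing "ebeba" and "eabdb" position by position:
  Position 0: 'e' vs 'e' => same
  Position 1: 'b' vs 'a' => DIFFER
  Position 2: 'e' vs 'b' => DIFFER
  Position 3: 'b' vs 'd' => DIFFER
  Position 4: 'a' vs 'b' => DIFFER
Positions that differ: 4

4


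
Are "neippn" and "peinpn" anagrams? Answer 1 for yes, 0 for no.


Strings: "neippn", "peinpn"
Sorted first:  einnpp
Sorted second: einnpp
Sorted forms match => anagrams

1


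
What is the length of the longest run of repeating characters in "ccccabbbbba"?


Input: "ccccabbbbba"
Scanning for longest run:
  Position 1 ('c'): continues run of 'c', length=2
  Position 2 ('c'): continues run of 'c', length=3
  Position 3 ('c'): continues run of 'c', length=4
  Position 4 ('a'): new char, reset run to 1
  Position 5 ('b'): new char, reset run to 1
  Position 6 ('b'): continues run of 'b', length=2
  Position 7 ('b'): continues run of 'b', length=3
  Position 8 ('b'): continues run of 'b', length=4
  Position 9 ('b'): continues run of 'b', length=5
  Position 10 ('a'): new char, reset run to 1
Longest run: 'b' with length 5

5


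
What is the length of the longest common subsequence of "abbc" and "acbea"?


LCS of "abbc" and "acbea"
DP table:
           a    c    b    e    a
      0    0    0    0    0    0
  a   0    1    1    1    1    1
  b   0    1    1    2    2    2
  b   0    1    1    2    2    2
  c   0    1    2    2    2    2
LCS length = dp[4][5] = 2

2


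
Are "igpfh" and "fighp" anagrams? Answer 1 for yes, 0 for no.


Strings: "igpfh", "fighp"
Sorted first:  fghip
Sorted second: fghip
Sorted forms match => anagrams

1


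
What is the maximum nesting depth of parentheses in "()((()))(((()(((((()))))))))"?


Input: "()((()))(((()(((((()))))))))"
Tracking depth:
  Position 0 '(': depth becomes 1
  Position 1 ')': depth becomes 0
  Position 2 '(': depth becomes 1
  Position 3 '(': depth becomes 2
  Position 4 '(': depth becomes 3
  Position 5 ')': depth becomes 2
  Position 6 ')': depth becomes 1
  Position 7 ')': depth becomes 0
  Position 8 '(': depth becomes 1
  Position 9 '(': depth becomes 2
  Position 10 '(': depth becomes 3
  Position 11 '(': depth becomes 4
  Position 12 ')': depth becomes 3
  Position 13 '(': depth becomes 4
  Position 14 '(': depth becomes 5
  Position 15 '(': depth becomes 6
  Position 16 '(': depth becomes 7
  Position 17 '(': depth becomes 8
  Position 18 '(': depth becomes 9
  Position 19 ')': depth becomes 8
  Position 20 ')': depth becomes 7
  Position 21 ')': depth becomes 6
  Position 22 ')': depth becomes 5
  Position 23 ')': depth becomes 4
  Position 24 ')': depth becomes 3
  Position 25 ')': depth becomes 2
  Position 26 ')': depth becomes 1
  Position 27 ')': depth becomes 0
Maximum depth reached: 9

9


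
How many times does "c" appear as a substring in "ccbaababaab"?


Searching for "c" in "ccbaababaab"
Scanning each position:
  Position 0: "c" => MATCH
  Position 1: "c" => MATCH
  Position 2: "b" => no
  Position 3: "a" => no
  Position 4: "a" => no
  Position 5: "b" => no
  Position 6: "a" => no
  Position 7: "b" => no
  Position 8: "a" => no
  Position 9: "a" => no
  Position 10: "b" => no
Total occurrences: 2

2


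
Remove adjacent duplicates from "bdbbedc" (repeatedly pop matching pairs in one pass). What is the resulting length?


Input: bdbbedc
Stack-based adjacent duplicate removal:
  Read 'b': push. Stack: b
  Read 'd': push. Stack: bd
  Read 'b': push. Stack: bdb
  Read 'b': matches stack top 'b' => pop. Stack: bd
  Read 'e': push. Stack: bde
  Read 'd': push. Stack: bded
  Read 'c': push. Stack: bdedc
Final stack: "bdedc" (length 5)

5


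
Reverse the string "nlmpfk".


Input: nlmpfk
Reading characters right to left:
  Position 5: 'k'
  Position 4: 'f'
  Position 3: 'p'
  Position 2: 'm'
  Position 1: 'l'
  Position 0: 'n'
Reversed: kfpmln

kfpmln


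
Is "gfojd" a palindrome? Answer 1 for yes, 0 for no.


Input: gfojd
Reversed: djofg
  Compare pos 0 ('g') with pos 4 ('d'): MISMATCH
  Compare pos 1 ('f') with pos 3 ('j'): MISMATCH
Result: not a palindrome

0


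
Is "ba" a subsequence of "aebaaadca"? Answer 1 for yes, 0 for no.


Check if "ba" is a subsequence of "aebaaadca"
Greedy scan:
  Position 0 ('a'): no match needed
  Position 1 ('e'): no match needed
  Position 2 ('b'): matches sub[0] = 'b'
  Position 3 ('a'): matches sub[1] = 'a'
  Position 4 ('a'): no match needed
  Position 5 ('a'): no match needed
  Position 6 ('d'): no match needed
  Position 7 ('c'): no match needed
  Position 8 ('a'): no match needed
All 2 characters matched => is a subsequence

1


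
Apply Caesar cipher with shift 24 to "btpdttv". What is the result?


Caesar cipher: shift "btpdttv" by 24
  'b' (pos 1) + 24 = pos 25 = 'z'
  't' (pos 19) + 24 = pos 17 = 'r'
  'p' (pos 15) + 24 = pos 13 = 'n'
  'd' (pos 3) + 24 = pos 1 = 'b'
  't' (pos 19) + 24 = pos 17 = 'r'
  't' (pos 19) + 24 = pos 17 = 'r'
  'v' (pos 21) + 24 = pos 19 = 't'
Result: zrnbrrt

zrnbrrt


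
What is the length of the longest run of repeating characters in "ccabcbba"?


Input: "ccabcbba"
Scanning for longest run:
  Position 1 ('c'): continues run of 'c', length=2
  Position 2 ('a'): new char, reset run to 1
  Position 3 ('b'): new char, reset run to 1
  Position 4 ('c'): new char, reset run to 1
  Position 5 ('b'): new char, reset run to 1
  Position 6 ('b'): continues run of 'b', length=2
  Position 7 ('a'): new char, reset run to 1
Longest run: 'c' with length 2

2


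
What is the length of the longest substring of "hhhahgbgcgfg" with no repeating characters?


Input: "hhhahgbgcgfg"
Sliding window (track last position of each char):
  Position 0 ('h'): window [0,0] length 1 -- new best
  Position 1 ('h'): repeat (last at 0), move window start to 1
  Position 1 ('h'): window [1,1] length 1
  Position 2 ('h'): repeat (last at 1), move window start to 2
  Position 2 ('h'): window [2,2] length 1
  Position 3 ('a'): window [2,3] length 2 -- new best
  Position 4 ('h'): repeat (last at 2), move window start to 3
  Position 4 ('h'): window [3,4] length 2
  Position 5 ('g'): window [3,5] length 3 -- new best
  Position 6 ('b'): window [3,6] length 4 -- new best
  Position 7 ('g'): repeat (last at 5), move window start to 6
  Position 7 ('g'): window [6,7] length 2
  Position 8 ('c'): window [6,8] length 3
  Position 9 ('g'): repeat (last at 7), move window start to 8
  Position 9 ('g'): window [8,9] length 2
  Position 10 ('f'): window [8,10] length 3
  Position 11 ('g'): repeat (last at 9), move window start to 10
  Position 11 ('g'): window [10,11] length 2
Longest substring with no repeats: "ahgb" with length 4

4


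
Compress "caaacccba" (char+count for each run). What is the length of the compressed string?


Input: caaacccba
Runs:
  'c' x 1 => "c1"
  'a' x 3 => "a3"
  'c' x 3 => "c3"
  'b' x 1 => "b1"
  'a' x 1 => "a1"
Compressed: "c1a3c3b1a1"
Compressed length: 10

10


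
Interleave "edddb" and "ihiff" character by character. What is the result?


Interleaving "edddb" and "ihiff":
  Position 0: 'e' from first, 'i' from second => "ei"
  Position 1: 'd' from first, 'h' from second => "dh"
  Position 2: 'd' from first, 'i' from second => "di"
  Position 3: 'd' from first, 'f' from second => "df"
  Position 4: 'b' from first, 'f' from second => "bf"
Result: eidhdidfbf

eidhdidfbf


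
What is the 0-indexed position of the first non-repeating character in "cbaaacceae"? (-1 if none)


Input: cbaaacceae
Character frequencies:
  'a': 4
  'b': 1
  'c': 3
  'e': 2
Scanning left to right for freq == 1:
  Position 0 ('c'): freq=3, skip
  Position 1 ('b'): unique! => answer = 1

1


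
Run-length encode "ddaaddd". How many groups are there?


Input: ddaaddd
Scanning for consecutive runs:
  Group 1: 'd' x 2 (positions 0-1)
  Group 2: 'a' x 2 (positions 2-3)
  Group 3: 'd' x 3 (positions 4-6)
Total groups: 3

3


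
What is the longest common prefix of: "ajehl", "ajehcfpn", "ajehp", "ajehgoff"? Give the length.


Words: ajehl, ajehcfpn, ajehp, ajehgoff
  Position 0: all 'a' => match
  Position 1: all 'j' => match
  Position 2: all 'e' => match
  Position 3: all 'h' => match
  Position 4: ('l', 'c', 'p', 'g') => mismatch, stop
LCP = "ajeh" (length 4)

4


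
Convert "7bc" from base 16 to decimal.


Input: "7bc" in base 16
Positional expansion:
  Digit '7' (value 7) x 16^2 = 1792
  Digit 'b' (value 11) x 16^1 = 176
  Digit 'c' (value 12) x 16^0 = 12
Sum = 1980

1980


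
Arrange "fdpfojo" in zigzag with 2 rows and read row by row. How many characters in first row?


Zigzag "fdpfojo" into 2 rows:
Placing characters:
  'f' => row 0
  'd' => row 1
  'p' => row 0
  'f' => row 1
  'o' => row 0
  'j' => row 1
  'o' => row 0
Rows:
  Row 0: "fpoo"
  Row 1: "dfj"
First row length: 4

4


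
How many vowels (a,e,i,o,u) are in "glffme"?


Input: glffme
Checking each character:
  'g' at position 0: consonant
  'l' at position 1: consonant
  'f' at position 2: consonant
  'f' at position 3: consonant
  'm' at position 4: consonant
  'e' at position 5: vowel (running total: 1)
Total vowels: 1

1


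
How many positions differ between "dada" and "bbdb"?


Comparing "dada" and "bbdb" position by position:
  Position 0: 'd' vs 'b' => DIFFER
  Position 1: 'a' vs 'b' => DIFFER
  Position 2: 'd' vs 'd' => same
  Position 3: 'a' vs 'b' => DIFFER
Positions that differ: 3

3


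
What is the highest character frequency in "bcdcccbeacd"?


Input: bcdcccbeacd
Character counts:
  'a': 1
  'b': 2
  'c': 5
  'd': 2
  'e': 1
Maximum frequency: 5

5


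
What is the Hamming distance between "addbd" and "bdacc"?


Comparing "addbd" and "bdacc" position by position:
  Position 0: 'a' vs 'b' => differ
  Position 1: 'd' vs 'd' => same
  Position 2: 'd' vs 'a' => differ
  Position 3: 'b' vs 'c' => differ
  Position 4: 'd' vs 'c' => differ
Total differences (Hamming distance): 4

4


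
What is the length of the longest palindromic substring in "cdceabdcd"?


Input: "cdceabdcd"
Checking substrings for palindromes:
  [0:3] "cdc" (len 3) => palindrome
  [6:9] "dcd" (len 3) => palindrome
Longest palindromic substring: "cdc" with length 3

3


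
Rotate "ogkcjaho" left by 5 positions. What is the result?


Input: "ogkcjaho", rotate left by 5
First 5 characters: "ogkcj"
Remaining characters: "aho"
Concatenate remaining + first: "aho" + "ogkcj" = "ahoogkcj"

ahoogkcj


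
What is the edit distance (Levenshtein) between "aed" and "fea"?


Computing edit distance: "aed" -> "fea"
DP table:
           f    e    a
      0    1    2    3
  a   1    1    2    2
  e   2    2    1    2
  d   3    3    2    2
Edit distance = dp[3][3] = 2

2


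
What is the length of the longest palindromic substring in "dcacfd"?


Input: "dcacfd"
Checking substrings for palindromes:
  [1:4] "cac" (len 3) => palindrome
Longest palindromic substring: "cac" with length 3

3


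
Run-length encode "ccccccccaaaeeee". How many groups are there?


Input: ccccccccaaaeeee
Scanning for consecutive runs:
  Group 1: 'c' x 8 (positions 0-7)
  Group 2: 'a' x 3 (positions 8-10)
  Group 3: 'e' x 4 (positions 11-14)
Total groups: 3

3


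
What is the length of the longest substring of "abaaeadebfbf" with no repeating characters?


Input: "abaaeadebfbf"
Sliding window (track last position of each char):
  Position 0 ('a'): window [0,0] length 1 -- new best
  Position 1 ('b'): window [0,1] length 2 -- new best
  Position 2 ('a'): repeat (last at 0), move window start to 1
  Position 2 ('a'): window [1,2] length 2
  Position 3 ('a'): repeat (last at 2), move window start to 3
  Position 3 ('a'): window [3,3] length 1
  Position 4 ('e'): window [3,4] length 2
  Position 5 ('a'): repeat (last at 3), move window start to 4
  Position 5 ('a'): window [4,5] length 2
  Position 6 ('d'): window [4,6] length 3 -- new best
  Position 7 ('e'): repeat (last at 4), move window start to 5
  Position 7 ('e'): window [5,7] length 3
  Position 8 ('b'): window [5,8] length 4 -- new best
  Position 9 ('f'): window [5,9] length 5 -- new best
  Position 10 ('b'): repeat (last at 8), move window start to 9
  Position 10 ('b'): window [9,10] length 2
  Position 11 ('f'): repeat (last at 9), move window start to 10
  Position 11 ('f'): window [10,11] length 2
Longest substring with no repeats: "adebf" with length 5

5


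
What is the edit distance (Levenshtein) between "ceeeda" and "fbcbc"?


Computing edit distance: "ceeeda" -> "fbcbc"
DP table:
           f    b    c    b    c
      0    1    2    3    4    5
  c   1    1    2    2    3    4
  e   2    2    2    3    3    4
  e   3    3    3    3    4    4
  e   4    4    4    4    4    5
  d   5    5    5    5    5    5
  a   6    6    6    6    6    6
Edit distance = dp[6][5] = 6

6


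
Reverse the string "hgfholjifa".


Input: hgfholjifa
Reading characters right to left:
  Position 9: 'a'
  Position 8: 'f'
  Position 7: 'i'
  Position 6: 'j'
  Position 5: 'l'
  Position 4: 'o'
  Position 3: 'h'
  Position 2: 'f'
  Position 1: 'g'
  Position 0: 'h'
Reversed: afijlohfgh

afijlohfgh


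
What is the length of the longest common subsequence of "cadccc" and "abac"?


LCS of "cadccc" and "abac"
DP table:
           a    b    a    c
      0    0    0    0    0
  c   0    0    0    0    1
  a   0    1    1    1    1
  d   0    1    1    1    1
  c   0    1    1    1    2
  c   0    1    1    1    2
  c   0    1    1    1    2
LCS length = dp[6][4] = 2

2


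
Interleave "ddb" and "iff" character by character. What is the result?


Interleaving "ddb" and "iff":
  Position 0: 'd' from first, 'i' from second => "di"
  Position 1: 'd' from first, 'f' from second => "df"
  Position 2: 'b' from first, 'f' from second => "bf"
Result: didfbf

didfbf


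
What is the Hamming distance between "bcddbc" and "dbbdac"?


Comparing "bcddbc" and "dbbdac" position by position:
  Position 0: 'b' vs 'd' => differ
  Position 1: 'c' vs 'b' => differ
  Position 2: 'd' vs 'b' => differ
  Position 3: 'd' vs 'd' => same
  Position 4: 'b' vs 'a' => differ
  Position 5: 'c' vs 'c' => same
Total differences (Hamming distance): 4

4


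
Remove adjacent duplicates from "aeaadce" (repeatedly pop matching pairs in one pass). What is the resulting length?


Input: aeaadce
Stack-based adjacent duplicate removal:
  Read 'a': push. Stack: a
  Read 'e': push. Stack: ae
  Read 'a': push. Stack: aea
  Read 'a': matches stack top 'a' => pop. Stack: ae
  Read 'd': push. Stack: aed
  Read 'c': push. Stack: aedc
  Read 'e': push. Stack: aedce
Final stack: "aedce" (length 5)

5


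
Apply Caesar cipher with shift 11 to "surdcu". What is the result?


Caesar cipher: shift "surdcu" by 11
  's' (pos 18) + 11 = pos 3 = 'd'
  'u' (pos 20) + 11 = pos 5 = 'f'
  'r' (pos 17) + 11 = pos 2 = 'c'
  'd' (pos 3) + 11 = pos 14 = 'o'
  'c' (pos 2) + 11 = pos 13 = 'n'
  'u' (pos 20) + 11 = pos 5 = 'f'
Result: dfconf

dfconf


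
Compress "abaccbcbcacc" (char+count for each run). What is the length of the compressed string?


Input: abaccbcbcacc
Runs:
  'a' x 1 => "a1"
  'b' x 1 => "b1"
  'a' x 1 => "a1"
  'c' x 2 => "c2"
  'b' x 1 => "b1"
  'c' x 1 => "c1"
  'b' x 1 => "b1"
  'c' x 1 => "c1"
  'a' x 1 => "a1"
  'c' x 2 => "c2"
Compressed: "a1b1a1c2b1c1b1c1a1c2"
Compressed length: 20

20


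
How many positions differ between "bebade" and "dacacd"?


Comparing "bebade" and "dacacd" position by position:
  Position 0: 'b' vs 'd' => DIFFER
  Position 1: 'e' vs 'a' => DIFFER
  Position 2: 'b' vs 'c' => DIFFER
  Position 3: 'a' vs 'a' => same
  Position 4: 'd' vs 'c' => DIFFER
  Position 5: 'e' vs 'd' => DIFFER
Positions that differ: 5

5


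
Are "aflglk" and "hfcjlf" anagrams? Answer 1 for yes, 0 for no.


Strings: "aflglk", "hfcjlf"
Sorted first:  afgkll
Sorted second: cffhjl
Differ at position 0: 'a' vs 'c' => not anagrams

0


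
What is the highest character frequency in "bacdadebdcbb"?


Input: bacdadebdcbb
Character counts:
  'a': 2
  'b': 4
  'c': 2
  'd': 3
  'e': 1
Maximum frequency: 4

4


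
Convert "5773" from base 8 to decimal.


Input: "5773" in base 8
Positional expansion:
  Digit '5' (value 5) x 8^3 = 2560
  Digit '7' (value 7) x 8^2 = 448
  Digit '7' (value 7) x 8^1 = 56
  Digit '3' (value 3) x 8^0 = 3
Sum = 3067

3067


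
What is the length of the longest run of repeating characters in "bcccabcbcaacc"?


Input: "bcccabcbcaacc"
Scanning for longest run:
  Position 1 ('c'): new char, reset run to 1
  Position 2 ('c'): continues run of 'c', length=2
  Position 3 ('c'): continues run of 'c', length=3
  Position 4 ('a'): new char, reset run to 1
  Position 5 ('b'): new char, reset run to 1
  Position 6 ('c'): new char, reset run to 1
  Position 7 ('b'): new char, reset run to 1
  Position 8 ('c'): new char, reset run to 1
  Position 9 ('a'): new char, reset run to 1
  Position 10 ('a'): continues run of 'a', length=2
  Position 11 ('c'): new char, reset run to 1
  Position 12 ('c'): continues run of 'c', length=2
Longest run: 'c' with length 3

3


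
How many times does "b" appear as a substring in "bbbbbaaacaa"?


Searching for "b" in "bbbbbaaacaa"
Scanning each position:
  Position 0: "b" => MATCH
  Position 1: "b" => MATCH
  Position 2: "b" => MATCH
  Position 3: "b" => MATCH
  Position 4: "b" => MATCH
  Position 5: "a" => no
  Position 6: "a" => no
  Position 7: "a" => no
  Position 8: "c" => no
  Position 9: "a" => no
  Position 10: "a" => no
Total occurrences: 5

5


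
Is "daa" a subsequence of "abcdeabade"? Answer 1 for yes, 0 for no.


Check if "daa" is a subsequence of "abcdeabade"
Greedy scan:
  Position 0 ('a'): no match needed
  Position 1 ('b'): no match needed
  Position 2 ('c'): no match needed
  Position 3 ('d'): matches sub[0] = 'd'
  Position 4 ('e'): no match needed
  Position 5 ('a'): matches sub[1] = 'a'
  Position 6 ('b'): no match needed
  Position 7 ('a'): matches sub[2] = 'a'
  Position 8 ('d'): no match needed
  Position 9 ('e'): no match needed
All 3 characters matched => is a subsequence

1


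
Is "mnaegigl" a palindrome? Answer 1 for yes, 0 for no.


Input: mnaegigl
Reversed: lgigeanm
  Compare pos 0 ('m') with pos 7 ('l'): MISMATCH
  Compare pos 1 ('n') with pos 6 ('g'): MISMATCH
  Compare pos 2 ('a') with pos 5 ('i'): MISMATCH
  Compare pos 3 ('e') with pos 4 ('g'): MISMATCH
Result: not a palindrome

0


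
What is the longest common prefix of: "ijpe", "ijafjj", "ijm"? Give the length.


Words: ijpe, ijafjj, ijm
  Position 0: all 'i' => match
  Position 1: all 'j' => match
  Position 2: ('p', 'a', 'm') => mismatch, stop
LCP = "ij" (length 2)

2


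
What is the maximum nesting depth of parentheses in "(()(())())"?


Input: "(()(())())"
Tracking depth:
  Position 0 '(': depth becomes 1
  Position 1 '(': depth becomes 2
  Position 2 ')': depth becomes 1
  Position 3 '(': depth becomes 2
  Position 4 '(': depth becomes 3
  Position 5 ')': depth becomes 2
  Position 6 ')': depth becomes 1
  Position 7 '(': depth becomes 2
  Position 8 ')': depth becomes 1
  Position 9 ')': depth becomes 0
Maximum depth reached: 3

3


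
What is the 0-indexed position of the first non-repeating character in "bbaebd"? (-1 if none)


Input: bbaebd
Character frequencies:
  'a': 1
  'b': 3
  'd': 1
  'e': 1
Scanning left to right for freq == 1:
  Position 0 ('b'): freq=3, skip
  Position 1 ('b'): freq=3, skip
  Position 2 ('a'): unique! => answer = 2

2


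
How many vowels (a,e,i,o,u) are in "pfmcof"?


Input: pfmcof
Checking each character:
  'p' at position 0: consonant
  'f' at position 1: consonant
  'm' at position 2: consonant
  'c' at position 3: consonant
  'o' at position 4: vowel (running total: 1)
  'f' at position 5: consonant
Total vowels: 1

1


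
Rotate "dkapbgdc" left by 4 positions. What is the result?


Input: "dkapbgdc", rotate left by 4
First 4 characters: "dkap"
Remaining characters: "bgdc"
Concatenate remaining + first: "bgdc" + "dkap" = "bgdcdkap"

bgdcdkap


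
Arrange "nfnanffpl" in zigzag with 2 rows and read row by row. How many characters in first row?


Zigzag "nfnanffpl" into 2 rows:
Placing characters:
  'n' => row 0
  'f' => row 1
  'n' => row 0
  'a' => row 1
  'n' => row 0
  'f' => row 1
  'f' => row 0
  'p' => row 1
  'l' => row 0
Rows:
  Row 0: "nnnfl"
  Row 1: "fafp"
First row length: 5

5


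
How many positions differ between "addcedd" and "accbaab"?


Comparing "addcedd" and "accbaab" position by position:
  Position 0: 'a' vs 'a' => same
  Position 1: 'd' vs 'c' => DIFFER
  Position 2: 'd' vs 'c' => DIFFER
  Position 3: 'c' vs 'b' => DIFFER
  Position 4: 'e' vs 'a' => DIFFER
  Position 5: 'd' vs 'a' => DIFFER
  Position 6: 'd' vs 'b' => DIFFER
Positions that differ: 6

6


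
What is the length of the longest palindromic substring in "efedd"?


Input: "efedd"
Checking substrings for palindromes:
  [0:3] "efe" (len 3) => palindrome
  [3:5] "dd" (len 2) => palindrome
Longest palindromic substring: "efe" with length 3

3


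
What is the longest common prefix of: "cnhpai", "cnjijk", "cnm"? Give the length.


Words: cnhpai, cnjijk, cnm
  Position 0: all 'c' => match
  Position 1: all 'n' => match
  Position 2: ('h', 'j', 'm') => mismatch, stop
LCP = "cn" (length 2)

2


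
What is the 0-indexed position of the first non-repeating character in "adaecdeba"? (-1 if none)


Input: adaecdeba
Character frequencies:
  'a': 3
  'b': 1
  'c': 1
  'd': 2
  'e': 2
Scanning left to right for freq == 1:
  Position 0 ('a'): freq=3, skip
  Position 1 ('d'): freq=2, skip
  Position 2 ('a'): freq=3, skip
  Position 3 ('e'): freq=2, skip
  Position 4 ('c'): unique! => answer = 4

4


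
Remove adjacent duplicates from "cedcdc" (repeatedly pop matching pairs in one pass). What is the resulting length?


Input: cedcdc
Stack-based adjacent duplicate removal:
  Read 'c': push. Stack: c
  Read 'e': push. Stack: ce
  Read 'd': push. Stack: ced
  Read 'c': push. Stack: cedc
  Read 'd': push. Stack: cedcd
  Read 'c': push. Stack: cedcdc
Final stack: "cedcdc" (length 6)

6


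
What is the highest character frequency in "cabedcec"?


Input: cabedcec
Character counts:
  'a': 1
  'b': 1
  'c': 3
  'd': 1
  'e': 2
Maximum frequency: 3

3


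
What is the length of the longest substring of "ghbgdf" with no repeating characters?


Input: "ghbgdf"
Sliding window (track last position of each char):
  Position 0 ('g'): window [0,0] length 1 -- new best
  Position 1 ('h'): window [0,1] length 2 -- new best
  Position 2 ('b'): window [0,2] length 3 -- new best
  Position 3 ('g'): repeat (last at 0), move window start to 1
  Position 3 ('g'): window [1,3] length 3
  Position 4 ('d'): window [1,4] length 4 -- new best
  Position 5 ('f'): window [1,5] length 5 -- new best
Longest substring with no repeats: "hbgdf" with length 5

5


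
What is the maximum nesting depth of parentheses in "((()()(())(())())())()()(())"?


Input: "((()()(())(())())())()()(())"
Tracking depth:
  Position 0 '(': depth becomes 1
  Position 1 '(': depth becomes 2
  Position 2 '(': depth becomes 3
  Position 3 ')': depth becomes 2
  Position 4 '(': depth becomes 3
  Position 5 ')': depth becomes 2
  Position 6 '(': depth becomes 3
  Position 7 '(': depth becomes 4
  Position 8 ')': depth becomes 3
  Position 9 ')': depth becomes 2
  Position 10 '(': depth becomes 3
  Position 11 '(': depth becomes 4
  Position 12 ')': depth becomes 3
  Position 13 ')': depth becomes 2
  Position 14 '(': depth becomes 3
  Position 15 ')': depth becomes 2
  Position 16 ')': depth becomes 1
  Position 17 '(': depth becomes 2
  Position 18 ')': depth becomes 1
  Position 19 ')': depth becomes 0
  Position 20 '(': depth becomes 1
  Position 21 ')': depth becomes 0
  Position 22 '(': depth becomes 1
  Position 23 ')': depth becomes 0
  Position 24 '(': depth becomes 1
  Position 25 '(': depth becomes 2
  Position 26 ')': depth becomes 1
  Position 27 ')': depth becomes 0
Maximum depth reached: 4

4


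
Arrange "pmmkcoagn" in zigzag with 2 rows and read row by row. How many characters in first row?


Zigzag "pmmkcoagn" into 2 rows:
Placing characters:
  'p' => row 0
  'm' => row 1
  'm' => row 0
  'k' => row 1
  'c' => row 0
  'o' => row 1
  'a' => row 0
  'g' => row 1
  'n' => row 0
Rows:
  Row 0: "pmcan"
  Row 1: "mkog"
First row length: 5

5


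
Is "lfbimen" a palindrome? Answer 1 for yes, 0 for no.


Input: lfbimen
Reversed: nemibfl
  Compare pos 0 ('l') with pos 6 ('n'): MISMATCH
  Compare pos 1 ('f') with pos 5 ('e'): MISMATCH
  Compare pos 2 ('b') with pos 4 ('m'): MISMATCH
Result: not a palindrome

0


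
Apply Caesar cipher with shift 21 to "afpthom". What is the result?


Caesar cipher: shift "afpthom" by 21
  'a' (pos 0) + 21 = pos 21 = 'v'
  'f' (pos 5) + 21 = pos 0 = 'a'
  'p' (pos 15) + 21 = pos 10 = 'k'
  't' (pos 19) + 21 = pos 14 = 'o'
  'h' (pos 7) + 21 = pos 2 = 'c'
  'o' (pos 14) + 21 = pos 9 = 'j'
  'm' (pos 12) + 21 = pos 7 = 'h'
Result: vakocjh

vakocjh


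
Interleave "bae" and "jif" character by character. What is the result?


Interleaving "bae" and "jif":
  Position 0: 'b' from first, 'j' from second => "bj"
  Position 1: 'a' from first, 'i' from second => "ai"
  Position 2: 'e' from first, 'f' from second => "ef"
Result: bjaief

bjaief


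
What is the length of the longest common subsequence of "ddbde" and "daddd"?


LCS of "ddbde" and "daddd"
DP table:
           d    a    d    d    d
      0    0    0    0    0    0
  d   0    1    1    1    1    1
  d   0    1    1    2    2    2
  b   0    1    1    2    2    2
  d   0    1    1    2    3    3
  e   0    1    1    2    3    3
LCS length = dp[5][5] = 3

3


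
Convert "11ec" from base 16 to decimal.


Input: "11ec" in base 16
Positional expansion:
  Digit '1' (value 1) x 16^3 = 4096
  Digit '1' (value 1) x 16^2 = 256
  Digit 'e' (value 14) x 16^1 = 224
  Digit 'c' (value 12) x 16^0 = 12
Sum = 4588

4588


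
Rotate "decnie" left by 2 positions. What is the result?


Input: "decnie", rotate left by 2
First 2 characters: "de"
Remaining characters: "cnie"
Concatenate remaining + first: "cnie" + "de" = "cniede"

cniede


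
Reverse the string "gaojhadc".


Input: gaojhadc
Reading characters right to left:
  Position 7: 'c'
  Position 6: 'd'
  Position 5: 'a'
  Position 4: 'h'
  Position 3: 'j'
  Position 2: 'o'
  Position 1: 'a'
  Position 0: 'g'
Reversed: cdahjoag

cdahjoag


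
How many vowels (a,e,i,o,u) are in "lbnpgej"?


Input: lbnpgej
Checking each character:
  'l' at position 0: consonant
  'b' at position 1: consonant
  'n' at position 2: consonant
  'p' at position 3: consonant
  'g' at position 4: consonant
  'e' at position 5: vowel (running total: 1)
  'j' at position 6: consonant
Total vowels: 1

1


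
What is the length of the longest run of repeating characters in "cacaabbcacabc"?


Input: "cacaabbcacabc"
Scanning for longest run:
  Position 1 ('a'): new char, reset run to 1
  Position 2 ('c'): new char, reset run to 1
  Position 3 ('a'): new char, reset run to 1
  Position 4 ('a'): continues run of 'a', length=2
  Position 5 ('b'): new char, reset run to 1
  Position 6 ('b'): continues run of 'b', length=2
  Position 7 ('c'): new char, reset run to 1
  Position 8 ('a'): new char, reset run to 1
  Position 9 ('c'): new char, reset run to 1
  Position 10 ('a'): new char, reset run to 1
  Position 11 ('b'): new char, reset run to 1
  Position 12 ('c'): new char, reset run to 1
Longest run: 'a' with length 2

2


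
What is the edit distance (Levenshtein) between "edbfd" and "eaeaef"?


Computing edit distance: "edbfd" -> "eaeaef"
DP table:
           e    a    e    a    e    f
      0    1    2    3    4    5    6
  e   1    0    1    2    3    4    5
  d   2    1    1    2    3    4    5
  b   3    2    2    2    3    4    5
  f   4    3    3    3    3    4    4
  d   5    4    4    4    4    4    5
Edit distance = dp[5][6] = 5

5


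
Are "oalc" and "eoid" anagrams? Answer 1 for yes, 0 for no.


Strings: "oalc", "eoid"
Sorted first:  aclo
Sorted second: deio
Differ at position 0: 'a' vs 'd' => not anagrams

0


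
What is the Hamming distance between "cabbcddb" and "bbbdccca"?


Comparing "cabbcddb" and "bbbdccca" position by position:
  Position 0: 'c' vs 'b' => differ
  Position 1: 'a' vs 'b' => differ
  Position 2: 'b' vs 'b' => same
  Position 3: 'b' vs 'd' => differ
  Position 4: 'c' vs 'c' => same
  Position 5: 'd' vs 'c' => differ
  Position 6: 'd' vs 'c' => differ
  Position 7: 'b' vs 'a' => differ
Total differences (Hamming distance): 6

6
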